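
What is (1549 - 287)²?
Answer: 1592644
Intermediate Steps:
(1549 - 287)² = 1262² = 1592644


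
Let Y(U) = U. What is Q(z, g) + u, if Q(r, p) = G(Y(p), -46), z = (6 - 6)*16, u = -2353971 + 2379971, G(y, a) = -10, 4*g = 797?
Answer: 25990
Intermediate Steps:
g = 797/4 (g = (1/4)*797 = 797/4 ≈ 199.25)
u = 26000
z = 0 (z = 0*16 = 0)
Q(r, p) = -10
Q(z, g) + u = -10 + 26000 = 25990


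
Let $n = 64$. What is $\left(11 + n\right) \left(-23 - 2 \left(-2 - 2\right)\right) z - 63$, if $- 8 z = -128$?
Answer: $-18063$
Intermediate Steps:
$z = 16$ ($z = \left(- \frac{1}{8}\right) \left(-128\right) = 16$)
$\left(11 + n\right) \left(-23 - 2 \left(-2 - 2\right)\right) z - 63 = \left(11 + 64\right) \left(-23 - 2 \left(-2 - 2\right)\right) 16 - 63 = 75 \left(-23 - -8\right) 16 - 63 = 75 \left(-23 + 8\right) 16 - 63 = 75 \left(-15\right) 16 - 63 = \left(-1125\right) 16 - 63 = -18000 - 63 = -18063$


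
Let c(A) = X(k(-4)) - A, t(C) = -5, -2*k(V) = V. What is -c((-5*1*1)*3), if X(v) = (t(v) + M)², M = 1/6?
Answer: -1381/36 ≈ -38.361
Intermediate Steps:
k(V) = -V/2
M = ⅙ ≈ 0.16667
X(v) = 841/36 (X(v) = (-5 + ⅙)² = (-29/6)² = 841/36)
c(A) = 841/36 - A
-c((-5*1*1)*3) = -(841/36 - -5*1*1*3) = -(841/36 - (-5*1)*3) = -(841/36 - (-5)*3) = -(841/36 - 1*(-15)) = -(841/36 + 15) = -1*1381/36 = -1381/36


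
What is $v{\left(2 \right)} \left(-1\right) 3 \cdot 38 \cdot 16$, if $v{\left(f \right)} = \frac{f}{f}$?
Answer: $-1824$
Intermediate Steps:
$v{\left(f \right)} = 1$
$v{\left(2 \right)} \left(-1\right) 3 \cdot 38 \cdot 16 = 1 \left(-1\right) 3 \cdot 38 \cdot 16 = \left(-1\right) 3 \cdot 38 \cdot 16 = \left(-3\right) 38 \cdot 16 = \left(-114\right) 16 = -1824$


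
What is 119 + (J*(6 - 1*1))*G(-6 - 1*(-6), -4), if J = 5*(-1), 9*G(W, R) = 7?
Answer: 896/9 ≈ 99.556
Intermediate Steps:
G(W, R) = 7/9 (G(W, R) = (⅑)*7 = 7/9)
J = -5
119 + (J*(6 - 1*1))*G(-6 - 1*(-6), -4) = 119 - 5*(6 - 1*1)*(7/9) = 119 - 5*(6 - 1)*(7/9) = 119 - 5*5*(7/9) = 119 - 25*7/9 = 119 - 175/9 = 896/9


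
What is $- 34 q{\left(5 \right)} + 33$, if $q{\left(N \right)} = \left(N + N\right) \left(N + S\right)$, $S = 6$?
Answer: $-3707$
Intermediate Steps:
$q{\left(N \right)} = 2 N \left(6 + N\right)$ ($q{\left(N \right)} = \left(N + N\right) \left(N + 6\right) = 2 N \left(6 + N\right)$)
$- 34 q{\left(5 \right)} + 33 = - 34 \cdot 2 \cdot 5 \left(6 + 5\right) + 33 = - 34 \cdot 2 \cdot 5 \cdot 11 + 33 = \left(-34\right) 110 + 33 = -3740 + 33 = -3707$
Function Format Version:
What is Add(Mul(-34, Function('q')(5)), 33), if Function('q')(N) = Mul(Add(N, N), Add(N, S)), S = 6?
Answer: -3707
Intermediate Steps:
Function('q')(N) = Mul(2, N, Add(6, N)) (Function('q')(N) = Mul(Add(N, N), Add(N, 6)) = Mul(Mul(2, N), Add(6, N)) = Mul(2, N, Add(6, N)))
Add(Mul(-34, Function('q')(5)), 33) = Add(Mul(-34, Mul(2, 5, Add(6, 5))), 33) = Add(Mul(-34, Mul(2, 5, 11)), 33) = Add(Mul(-34, 110), 33) = Add(-3740, 33) = -3707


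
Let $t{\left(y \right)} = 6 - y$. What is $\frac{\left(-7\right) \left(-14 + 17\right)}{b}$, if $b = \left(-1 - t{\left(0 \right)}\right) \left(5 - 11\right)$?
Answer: $- \frac{1}{2} \approx -0.5$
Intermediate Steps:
$b = 42$ ($b = \left(-1 - \left(6 - 0\right)\right) \left(5 - 11\right) = \left(-1 - \left(6 + 0\right)\right) \left(-6\right) = \left(-1 - 6\right) \left(-6\right) = \left(-7\right) \left(-6\right) = 42$)
$\frac{\left(-7\right) \left(-14 + 17\right)}{b} = \frac{\left(-7\right) \left(-14 + 17\right)}{42} = \left(-7\right) 3 \cdot \frac{1}{42} = \left(-21\right) \frac{1}{42} = - \frac{1}{2}$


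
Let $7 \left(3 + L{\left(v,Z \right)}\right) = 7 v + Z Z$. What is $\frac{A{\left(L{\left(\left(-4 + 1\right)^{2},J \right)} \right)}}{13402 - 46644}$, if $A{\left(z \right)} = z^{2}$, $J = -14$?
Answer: $- \frac{578}{16621} \approx -0.034775$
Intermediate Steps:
$L{\left(v,Z \right)} = -3 + v + \frac{Z^{2}}{7}$ ($L{\left(v,Z \right)} = -3 + \frac{7 v + Z Z}{7} = -3 + \frac{7 v + Z^{2}}{7} = -3 + \frac{Z^{2} + 7 v}{7} = -3 + \left(v + \frac{Z^{2}}{7}\right) = -3 + v + \frac{Z^{2}}{7}$)
$\frac{A{\left(L{\left(\left(-4 + 1\right)^{2},J \right)} \right)}}{13402 - 46644} = \frac{\left(-3 + \left(-4 + 1\right)^{2} + \frac{\left(-14\right)^{2}}{7}\right)^{2}}{13402 - 46644} = \frac{\left(-3 + \left(-3\right)^{2} + \frac{1}{7} \cdot 196\right)^{2}}{13402 - 46644} = \frac{\left(-3 + 9 + 28\right)^{2}}{-33242} = 34^{2} \left(- \frac{1}{33242}\right) = 1156 \left(- \frac{1}{33242}\right) = - \frac{578}{16621}$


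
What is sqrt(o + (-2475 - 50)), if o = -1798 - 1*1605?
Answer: 2*I*sqrt(1482) ≈ 76.994*I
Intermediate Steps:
o = -3403 (o = -1798 - 1605 = -3403)
sqrt(o + (-2475 - 50)) = sqrt(-3403 + (-2475 - 50)) = sqrt(-3403 - 2525) = sqrt(-5928) = 2*I*sqrt(1482)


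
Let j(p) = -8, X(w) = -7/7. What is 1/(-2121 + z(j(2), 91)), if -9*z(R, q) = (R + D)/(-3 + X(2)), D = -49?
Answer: -12/25471 ≈ -0.00047112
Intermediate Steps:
X(w) = -1 (X(w) = -7*⅐ = -1)
z(R, q) = -49/36 + R/36 (z(R, q) = -(R - 49)/(9*(-3 - 1)) = -(-49 + R)/(9*(-4)) = -(-49 + R)*(-1)/(9*4) = -(49/4 - R/4)/9 = -49/36 + R/36)
1/(-2121 + z(j(2), 91)) = 1/(-2121 + (-49/36 + (1/36)*(-8))) = 1/(-2121 + (-49/36 - 2/9)) = 1/(-2121 - 19/12) = 1/(-25471/12) = -12/25471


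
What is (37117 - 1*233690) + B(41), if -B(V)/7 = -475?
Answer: -193248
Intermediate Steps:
B(V) = 3325 (B(V) = -7*(-475) = 3325)
(37117 - 1*233690) + B(41) = (37117 - 1*233690) + 3325 = (37117 - 233690) + 3325 = -196573 + 3325 = -193248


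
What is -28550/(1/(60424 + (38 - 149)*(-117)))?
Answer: -2095884050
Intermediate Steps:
-28550/(1/(60424 + (38 - 149)*(-117))) = -28550/(1/(60424 - 111*(-117))) = -28550/(1/(60424 + 12987)) = -28550/(1/73411) = -28550/1/73411 = -28550*73411 = -2095884050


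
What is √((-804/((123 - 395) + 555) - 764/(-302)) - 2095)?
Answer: I*√3826267223889/42733 ≈ 45.775*I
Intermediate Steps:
√((-804/((123 - 395) + 555) - 764/(-302)) - 2095) = √((-804/(-272 + 555) - 764*(-1/302)) - 2095) = √((-804/283 + 382/151) - 2095) = √(-13298/42733 - 2095) = √(-89538933/42733) = I*√3826267223889/42733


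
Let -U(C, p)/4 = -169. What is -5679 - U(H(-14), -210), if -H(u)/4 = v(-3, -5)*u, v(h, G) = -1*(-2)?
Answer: -6355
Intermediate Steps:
v(h, G) = 2
H(u) = -8*u
U(C, p) = 676 (U(C, p) = -4*(-169) = 676)
-5679 - U(H(-14), -210) = -5679 - 1*676 = -5679 - 676 = -6355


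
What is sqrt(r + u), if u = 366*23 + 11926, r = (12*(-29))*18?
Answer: 16*sqrt(55) ≈ 118.66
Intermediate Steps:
r = -6264 (r = -348*18 = -6264)
u = 20344 (u = 8418 + 11926 = 20344)
sqrt(r + u) = sqrt(-6264 + 20344) = sqrt(14080) = 16*sqrt(55)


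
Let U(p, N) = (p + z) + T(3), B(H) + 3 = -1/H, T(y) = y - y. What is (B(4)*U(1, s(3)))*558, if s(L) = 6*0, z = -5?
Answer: 7254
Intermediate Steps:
T(y) = 0
B(H) = -3 - 1/H
s(L) = 0
U(p, N) = -5 + p (U(p, N) = (p - 5) + 0 = (-5 + p) + 0 = -5 + p)
(B(4)*U(1, s(3)))*558 = ((-3 - 1/4)*(-5 + 1))*558 = ((-3 - 1*1/4)*(-4))*558 = ((-3 - 1/4)*(-4))*558 = -13/4*(-4)*558 = 13*558 = 7254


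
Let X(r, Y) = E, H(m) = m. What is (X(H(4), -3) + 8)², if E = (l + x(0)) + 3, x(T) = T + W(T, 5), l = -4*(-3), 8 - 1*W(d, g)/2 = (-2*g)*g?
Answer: 19321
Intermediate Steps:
W(d, g) = 16 + 4*g² (W(d, g) = 16 - 2*(-2*g)*g = 16 - (-4)*g² = 16 + 4*g²)
l = 12
x(T) = 116 + T (x(T) = T + (16 + 4*5²) = T + (16 + 4*25) = T + (16 + 100) = T + 116 = 116 + T)
E = 131 (E = (12 + (116 + 0)) + 3 = (12 + 116) + 3 = 128 + 3 = 131)
X(r, Y) = 131
(X(H(4), -3) + 8)² = (131 + 8)² = 139² = 19321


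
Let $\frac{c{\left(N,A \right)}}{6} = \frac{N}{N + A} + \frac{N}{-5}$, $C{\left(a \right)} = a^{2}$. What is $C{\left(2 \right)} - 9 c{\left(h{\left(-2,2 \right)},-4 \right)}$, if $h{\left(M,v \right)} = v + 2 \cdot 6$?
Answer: $\frac{398}{5} \approx 79.6$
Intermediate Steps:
$h{\left(M,v \right)} = 12 + v$ ($h{\left(M,v \right)} = v + 12 = 12 + v$)
$c{\left(N,A \right)} = - \frac{6 N}{5} + \frac{6 N}{A + N}$ ($c{\left(N,A \right)} = 6 \left(\frac{N}{N + A} + \frac{N}{-5}\right) = 6 \left(\frac{N}{A + N} + N \left(- \frac{1}{5}\right)\right) = 6 \left(\frac{N}{A + N} - \frac{N}{5}\right) = 6 \left(- \frac{N}{5} + \frac{N}{A + N}\right) = - \frac{6 N}{5} + \frac{6 N}{A + N}$)
$C{\left(2 \right)} - 9 c{\left(h{\left(-2,2 \right)},-4 \right)} = 2^{2} - 9 \frac{6 \left(12 + 2\right) \left(5 - -4 - \left(12 + 2\right)\right)}{5 \left(-4 + \left(12 + 2\right)\right)} = 4 - 9 \cdot \frac{6}{5} \cdot 14 \frac{1}{-4 + 14} \left(5 + 4 - 14\right) = 4 - 9 \cdot \frac{6}{5} \cdot 14 \cdot \frac{1}{10} \left(5 + 4 - 14\right) = 4 - 9 \cdot \frac{6}{5} \cdot 14 \cdot \frac{1}{10} \left(-5\right) = 4 - - \frac{378}{5} = 4 + \frac{378}{5} = \frac{398}{5}$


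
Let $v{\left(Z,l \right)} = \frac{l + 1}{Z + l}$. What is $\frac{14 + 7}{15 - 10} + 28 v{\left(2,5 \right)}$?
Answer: $\frac{141}{5} \approx 28.2$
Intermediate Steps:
$v{\left(Z,l \right)} = \frac{1 + l}{Z + l}$
$\frac{14 + 7}{15 - 10} + 28 v{\left(2,5 \right)} = \frac{14 + 7}{15 - 10} + 28 \frac{1 + 5}{2 + 5} = \frac{21}{5} + 28 \cdot \frac{1}{7} \cdot 6 = 21 \cdot \frac{1}{5} + 28 \cdot \frac{1}{7} \cdot 6 = \frac{21}{5} + 28 \cdot \frac{6}{7} = \frac{21}{5} + 24 = \frac{141}{5}$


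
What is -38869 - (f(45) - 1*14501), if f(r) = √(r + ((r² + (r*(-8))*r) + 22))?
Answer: -24368 - 2*I*√3527 ≈ -24368.0 - 118.78*I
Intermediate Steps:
f(r) = √(22 + r - 7*r²) (f(r) = √(r + ((r² + (-8*r)*r) + 22)) = √(r + ((r² - 8*r²) + 22)) = √(r + (-7*r² + 22)) = √(r + (22 - 7*r²)) = √(22 + r - 7*r²))
-38869 - (f(45) - 1*14501) = -38869 - (√(22 + 45 - 7*45²) - 1*14501) = -38869 - (√(22 + 45 - 7*2025) - 14501) = -38869 - (√(22 + 45 - 14175) - 14501) = -38869 - (√(-14108) - 14501) = -38869 - (2*I*√3527 - 14501) = -38869 - (-14501 + 2*I*√3527) = -38869 + (14501 - 2*I*√3527) = -24368 - 2*I*√3527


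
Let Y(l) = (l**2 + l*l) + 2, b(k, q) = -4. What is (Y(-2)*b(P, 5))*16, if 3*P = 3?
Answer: -640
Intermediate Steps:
P = 1 (P = (1/3)*3 = 1)
Y(l) = 2 + 2*l**2 (Y(l) = (l**2 + l**2) + 2 = 2*l**2 + 2 = 2 + 2*l**2)
(Y(-2)*b(P, 5))*16 = ((2 + 2*(-2)**2)*(-4))*16 = ((2 + 2*4)*(-4))*16 = ((2 + 8)*(-4))*16 = (10*(-4))*16 = -40*16 = -640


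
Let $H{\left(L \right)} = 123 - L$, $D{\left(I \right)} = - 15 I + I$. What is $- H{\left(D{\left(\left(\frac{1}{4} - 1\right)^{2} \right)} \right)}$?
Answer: $- \frac{1047}{8} \approx -130.88$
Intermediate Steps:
$D{\left(I \right)} = - 14 I$
$- H{\left(D{\left(\left(\frac{1}{4} - 1\right)^{2} \right)} \right)} = - (123 - - 14 \left(\frac{1}{4} - 1\right)^{2}) = - (123 - - 14 \left(- \frac{3}{4}\right)^{2}) = - (123 - \left(-14\right) \frac{9}{16}) = - (123 - - \frac{63}{8}) = - (123 + \frac{63}{8}) = \left(-1\right) \frac{1047}{8} = - \frac{1047}{8}$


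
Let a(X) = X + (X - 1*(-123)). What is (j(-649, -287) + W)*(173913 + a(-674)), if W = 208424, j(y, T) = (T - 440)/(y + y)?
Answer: 23359080861176/649 ≈ 3.5992e+10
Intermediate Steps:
j(y, T) = (-440 + T)/(2*y) (j(y, T) = (-440 + T)/((2*y)) = (-440 + T)*(1/(2*y)) = (-440 + T)/(2*y))
a(X) = 123 + 2*X (a(X) = X + (X + 123) = X + (123 + X) = 123 + 2*X)
(j(-649, -287) + W)*(173913 + a(-674)) = ((1/2)*(-440 - 287)/(-649) + 208424)*(173913 + (123 + 2*(-674))) = ((1/2)*(-1/649)*(-727) + 208424)*(173913 + (123 - 1348)) = (727/1298 + 208424)*(173913 - 1225) = (270535079/1298)*172688 = 23359080861176/649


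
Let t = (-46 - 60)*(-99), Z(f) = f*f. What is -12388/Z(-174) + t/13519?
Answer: 3414613/9302301 ≈ 0.36707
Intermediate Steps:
Z(f) = f²
t = 10494 (t = -106*(-99) = 10494)
-12388/Z(-174) + t/13519 = -12388/((-174)²) + 10494/13519 = -12388/30276 + 10494*(1/13519) = -12388*1/30276 + 954/1229 = -3097/7569 + 954/1229 = 3414613/9302301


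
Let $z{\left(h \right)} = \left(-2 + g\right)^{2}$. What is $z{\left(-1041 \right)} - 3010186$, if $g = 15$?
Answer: $-3010017$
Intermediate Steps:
$z{\left(h \right)} = 169$ ($z{\left(h \right)} = \left(-2 + 15\right)^{2} = 13^{2} = 169$)
$z{\left(-1041 \right)} - 3010186 = 169 - 3010186 = -3010017$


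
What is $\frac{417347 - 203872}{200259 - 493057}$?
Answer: $- \frac{213475}{292798} \approx -0.72909$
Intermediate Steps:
$\frac{417347 - 203872}{200259 - 493057} = \frac{213475}{-292798} = 213475 \left(- \frac{1}{292798}\right) = - \frac{213475}{292798}$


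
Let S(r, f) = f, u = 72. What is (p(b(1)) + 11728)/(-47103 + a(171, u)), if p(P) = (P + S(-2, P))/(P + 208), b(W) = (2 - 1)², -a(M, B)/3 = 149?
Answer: -1225577/4968975 ≈ -0.24665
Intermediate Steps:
a(M, B) = -447 (a(M, B) = -3*149 = -447)
b(W) = 1 (b(W) = 1² = 1)
p(P) = 2*P/(208 + P) (p(P) = (P + P)/(P + 208) = (2*P)/(208 + P) = 2*P/(208 + P))
(p(b(1)) + 11728)/(-47103 + a(171, u)) = (2*1/(208 + 1) + 11728)/(-47103 - 447) = (2*1/209 + 11728)/(-47550) = (2*1*(1/209) + 11728)*(-1/47550) = (2/209 + 11728)*(-1/47550) = (2451154/209)*(-1/47550) = -1225577/4968975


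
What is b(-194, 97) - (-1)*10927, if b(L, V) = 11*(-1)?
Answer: 10916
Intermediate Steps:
b(L, V) = -11
b(-194, 97) - (-1)*10927 = -11 - (-1)*10927 = -11 - 1*(-10927) = -11 + 10927 = 10916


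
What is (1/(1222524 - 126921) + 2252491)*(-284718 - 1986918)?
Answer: -1868674955295197688/365201 ≈ -5.1168e+12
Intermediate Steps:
(1/(1222524 - 126921) + 2252491)*(-284718 - 1986918) = (1/1095603 + 2252491)*(-2271636) = (2467835897074/1095603)*(-2271636) = -1868674955295197688/365201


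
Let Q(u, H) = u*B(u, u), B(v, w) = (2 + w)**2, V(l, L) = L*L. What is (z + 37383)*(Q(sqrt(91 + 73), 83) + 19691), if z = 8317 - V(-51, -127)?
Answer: 601681137 + 9935856*sqrt(41) ≈ 6.6530e+8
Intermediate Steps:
V(l, L) = L**2
Q(u, H) = u*(2 + u)**2
z = -7812 (z = 8317 - 1*(-127)**2 = 8317 - 1*16129 = 8317 - 16129 = -7812)
(z + 37383)*(Q(sqrt(91 + 73), 83) + 19691) = (-7812 + 37383)*(sqrt(91 + 73)*(2 + sqrt(91 + 73))**2 + 19691) = 29571*(sqrt(164)*(2 + sqrt(164))**2 + 19691) = 29571*((2*sqrt(41))*(2 + 2*sqrt(41))**2 + 19691) = 29571*(2*sqrt(41)*(2 + 2*sqrt(41))**2 + 19691) = 29571*(19691 + 2*sqrt(41)*(2 + 2*sqrt(41))**2) = 582282561 + 59142*sqrt(41)*(2 + 2*sqrt(41))**2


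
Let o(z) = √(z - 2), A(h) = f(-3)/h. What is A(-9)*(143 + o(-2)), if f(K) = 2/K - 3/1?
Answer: 1573/27 + 22*I/27 ≈ 58.259 + 0.81481*I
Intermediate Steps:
f(K) = -3 + 2/K (f(K) = 2/K - 3*1 = 2/K - 3 = -3 + 2/K)
A(h) = -11/(3*h) (A(h) = (-3 + 2/(-3))/h = (-3 + 2*(-⅓))/h = (-3 - ⅔)/h = -11/(3*h))
o(z) = √(-2 + z)
A(-9)*(143 + o(-2)) = (-11/3/(-9))*(143 + √(-2 - 2)) = (-11/3*(-⅑))*(143 + √(-4)) = 11*(143 + 2*I)/27 = 1573/27 + 22*I/27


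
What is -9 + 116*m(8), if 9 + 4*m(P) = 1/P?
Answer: -2131/8 ≈ -266.38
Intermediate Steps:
m(P) = -9/4 + 1/(4*P) (m(P) = -9/4 + (1/P)/4 = -9/4 + 1/(4*P))
-9 + 116*m(8) = -9 + 116*((¼)*(1 - 9*8)/8) = -9 + 116*((¼)*(⅛)*(1 - 72)) = -9 + 116*((¼)*(⅛)*(-71)) = -9 + 116*(-71/32) = -9 - 2059/8 = -2131/8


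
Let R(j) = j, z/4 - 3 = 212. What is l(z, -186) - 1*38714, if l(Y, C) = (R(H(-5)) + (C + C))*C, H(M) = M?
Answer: 31408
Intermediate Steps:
z = 860 (z = 12 + 4*212 = 12 + 848 = 860)
l(Y, C) = C*(-5 + 2*C) (l(Y, C) = (-5 + (C + C))*C = (-5 + 2*C)*C = C*(-5 + 2*C))
l(z, -186) - 1*38714 = -186*(-5 + 2*(-186)) - 1*38714 = -186*(-5 - 372) - 38714 = -186*(-377) - 38714 = 70122 - 38714 = 31408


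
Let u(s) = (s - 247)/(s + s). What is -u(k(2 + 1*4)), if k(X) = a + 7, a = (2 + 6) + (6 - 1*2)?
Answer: 6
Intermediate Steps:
a = 12 (a = 8 + (6 - 2) = 8 + 4 = 12)
k(X) = 19 (k(X) = 12 + 7 = 19)
u(s) = (-247 + s)/(2*s) (u(s) = (-247 + s)/((2*s)) = (-247 + s)*(1/(2*s)) = (-247 + s)/(2*s))
-u(k(2 + 1*4)) = -(-247 + 19)/(2*19) = -(-228)/(2*19) = -1*(-6) = 6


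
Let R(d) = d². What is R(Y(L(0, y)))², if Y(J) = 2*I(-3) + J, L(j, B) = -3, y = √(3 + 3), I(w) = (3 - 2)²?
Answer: 1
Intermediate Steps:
I(w) = 1 (I(w) = 1² = 1)
y = √6 ≈ 2.4495
Y(J) = 2 + J (Y(J) = 2*1 + J = 2 + J)
R(Y(L(0, y)))² = ((2 - 3)²)² = ((-1)²)² = 1² = 1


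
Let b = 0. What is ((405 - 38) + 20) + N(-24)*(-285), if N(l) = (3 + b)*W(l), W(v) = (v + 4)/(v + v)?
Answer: 123/4 ≈ 30.750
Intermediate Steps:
W(v) = (4 + v)/(2*v) (W(v) = (4 + v)/((2*v)) = (4 + v)*(1/(2*v)) = (4 + v)/(2*v))
N(l) = 3*(4 + l)/(2*l) (N(l) = (3 + 0)*((4 + l)/(2*l)) = 3*((4 + l)/(2*l)) = 3*(4 + l)/(2*l))
((405 - 38) + 20) + N(-24)*(-285) = ((405 - 38) + 20) + (3/2 + 6/(-24))*(-285) = (367 + 20) + (3/2 + 6*(-1/24))*(-285) = 387 + (3/2 - ¼)*(-285) = 387 + (5/4)*(-285) = 387 - 1425/4 = 123/4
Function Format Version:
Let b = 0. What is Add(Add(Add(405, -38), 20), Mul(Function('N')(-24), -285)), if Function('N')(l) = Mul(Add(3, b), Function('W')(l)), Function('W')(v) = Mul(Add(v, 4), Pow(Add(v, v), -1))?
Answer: Rational(123, 4) ≈ 30.750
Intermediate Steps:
Function('W')(v) = Mul(Rational(1, 2), Pow(v, -1), Add(4, v)) (Function('W')(v) = Mul(Add(4, v), Pow(Mul(2, v), -1)) = Mul(Add(4, v), Mul(Rational(1, 2), Pow(v, -1))) = Mul(Rational(1, 2), Pow(v, -1), Add(4, v)))
Function('N')(l) = Mul(Rational(3, 2), Pow(l, -1), Add(4, l)) (Function('N')(l) = Mul(Add(3, 0), Mul(Rational(1, 2), Pow(l, -1), Add(4, l))) = Mul(3, Mul(Rational(1, 2), Pow(l, -1), Add(4, l))) = Mul(Rational(3, 2), Pow(l, -1), Add(4, l)))
Add(Add(Add(405, -38), 20), Mul(Function('N')(-24), -285)) = Add(Add(Add(405, -38), 20), Mul(Add(Rational(3, 2), Mul(6, Pow(-24, -1))), -285)) = Add(Add(367, 20), Mul(Add(Rational(3, 2), Mul(6, Rational(-1, 24))), -285)) = Add(387, Mul(Add(Rational(3, 2), Rational(-1, 4)), -285)) = Add(387, Mul(Rational(5, 4), -285)) = Add(387, Rational(-1425, 4)) = Rational(123, 4)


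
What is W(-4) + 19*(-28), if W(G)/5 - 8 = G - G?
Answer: -492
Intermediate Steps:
W(G) = 40 (W(G) = 40 + 5*(G - G) = 40 + 5*0 = 40 + 0 = 40)
W(-4) + 19*(-28) = 40 + 19*(-28) = 40 - 532 = -492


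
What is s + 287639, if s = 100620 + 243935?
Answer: 632194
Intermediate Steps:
s = 344555
s + 287639 = 344555 + 287639 = 632194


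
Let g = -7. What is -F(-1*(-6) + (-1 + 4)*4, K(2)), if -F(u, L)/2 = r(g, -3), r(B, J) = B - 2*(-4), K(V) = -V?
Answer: 2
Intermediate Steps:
r(B, J) = 8 + B (r(B, J) = B + 8 = 8 + B)
F(u, L) = -2 (F(u, L) = -2*(8 - 7) = -2*1 = -2)
-F(-1*(-6) + (-1 + 4)*4, K(2)) = -1*(-2) = 2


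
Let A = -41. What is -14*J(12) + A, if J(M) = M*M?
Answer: -2057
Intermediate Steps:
J(M) = M**2
-14*J(12) + A = -14*12**2 - 41 = -14*144 - 41 = -2016 - 41 = -2057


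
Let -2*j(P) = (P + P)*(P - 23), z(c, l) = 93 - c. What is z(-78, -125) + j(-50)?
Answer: -3479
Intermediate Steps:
j(P) = -P*(-23 + P) (j(P) = -(P + P)*(P - 23)/2 = -2*P*(-23 + P)/2 = -P*(-23 + P))
z(-78, -125) + j(-50) = (93 - 1*(-78)) - 50*(23 - 1*(-50)) = (93 + 78) - 50*(23 + 50) = 171 - 50*73 = 171 - 3650 = -3479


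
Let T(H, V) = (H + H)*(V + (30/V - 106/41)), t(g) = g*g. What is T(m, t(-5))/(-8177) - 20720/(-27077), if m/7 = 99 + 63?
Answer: -262556263676/45388768945 ≈ -5.7846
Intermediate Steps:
m = 1134 (m = 7*(99 + 63) = 7*162 = 1134)
t(g) = g²
T(H, V) = 2*H*(-106/41 + V + 30/V) (T(H, V) = (2*H)*(V + (30/V - 106*1/41)) = (2*H)*(V + (30/V - 106/41)) = (2*H)*(V + (-106/41 + 30/V)) = (2*H)*(-106/41 + V + 30/V) = 2*H*(-106/41 + V + 30/V))
T(m, t(-5))/(-8177) - 20720/(-27077) = ((2/41)*1134*(1230 + (-5)²*(-106 + 41*(-5)²))/(-5)²)/(-8177) - 20720/(-27077) = ((2/41)*1134*(1230 + 25*(-106 + 41*25))/25)*(-1/8177) - 20720*(-1/27077) = ((2/41)*1134*(1/25)*(1230 + 25*(-106 + 1025)))*(-1/8177) + 20720/27077 = ((2/41)*1134*(1/25)*(1230 + 25*919))*(-1/8177) + 20720/27077 = ((2/41)*1134*(1/25)*(1230 + 22975))*(-1/8177) + 20720/27077 = ((2/41)*1134*(1/25)*24205)*(-1/8177) + 20720/27077 = (10979388/205)*(-1/8177) + 20720/27077 = -10979388/1676285 + 20720/27077 = -262556263676/45388768945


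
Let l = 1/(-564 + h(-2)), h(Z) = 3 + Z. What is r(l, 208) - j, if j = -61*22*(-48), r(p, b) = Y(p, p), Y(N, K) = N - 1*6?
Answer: -36269587/563 ≈ -64422.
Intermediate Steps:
Y(N, K) = -6 + N (Y(N, K) = N - 6 = -6 + N)
l = -1/563 (l = 1/(-564 + (3 - 2)) = 1/(-564 + 1) = 1/(-563) = -1/563 ≈ -0.0017762)
r(p, b) = -6 + p
j = 64416 (j = -1342*(-48) = 64416)
r(l, 208) - j = (-6 - 1/563) - 1*64416 = -3379/563 - 64416 = -36269587/563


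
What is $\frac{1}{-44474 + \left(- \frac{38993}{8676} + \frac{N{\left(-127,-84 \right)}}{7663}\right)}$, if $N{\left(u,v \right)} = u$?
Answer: $- \frac{66484188}{2957117682323} \approx -2.2483 \cdot 10^{-5}$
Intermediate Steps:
$\frac{1}{-44474 + \left(- \frac{38993}{8676} + \frac{N{\left(-127,-84 \right)}}{7663}\right)} = \frac{1}{-44474 - \left(\frac{127}{7663} + \frac{38993}{8676}\right)} = \frac{1}{-44474 - \frac{299905211}{66484188}} = \frac{1}{- \frac{2957117682323}{66484188}} = - \frac{66484188}{2957117682323}$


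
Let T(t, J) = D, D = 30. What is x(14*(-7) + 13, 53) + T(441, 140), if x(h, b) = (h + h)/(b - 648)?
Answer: 212/7 ≈ 30.286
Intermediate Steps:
T(t, J) = 30
x(h, b) = 2*h/(-648 + b) (x(h, b) = (2*h)/(-648 + b) = 2*h/(-648 + b))
x(14*(-7) + 13, 53) + T(441, 140) = 2*(14*(-7) + 13)/(-648 + 53) + 30 = 2*(-98 + 13)/(-595) + 30 = 2*(-85)*(-1/595) + 30 = 2/7 + 30 = 212/7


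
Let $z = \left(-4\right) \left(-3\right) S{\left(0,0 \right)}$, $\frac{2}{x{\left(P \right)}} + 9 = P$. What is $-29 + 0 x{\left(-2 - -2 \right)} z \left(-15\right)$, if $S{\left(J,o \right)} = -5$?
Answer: $-29$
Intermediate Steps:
$x{\left(P \right)} = \frac{2}{-9 + P}$
$z = -60$ ($z = \left(-4\right) \left(-3\right) \left(-5\right) = 12 \left(-5\right) = -60$)
$-29 + 0 x{\left(-2 - -2 \right)} z \left(-15\right) = -29 + 0 \frac{2}{-9 - 0} \left(-60\right) \left(-15\right) = -29 + 0 \frac{2}{-9 + \left(-2 + 2\right)} \left(-60\right) \left(-15\right) = -29 + 0 \frac{2}{-9 + 0} \left(-60\right) \left(-15\right) = -29 + 0 \frac{2}{-9} \left(-60\right) \left(-15\right) = -29 + 0 \cdot 2 \left(- \frac{1}{9}\right) \left(-60\right) \left(-15\right) = -29 + 0 \left(- \frac{2}{9}\right) \left(-60\right) \left(-15\right) = -29 + 0 \left(-60\right) \left(-15\right) = -29 + 0 \left(-15\right) = -29 + 0 = -29$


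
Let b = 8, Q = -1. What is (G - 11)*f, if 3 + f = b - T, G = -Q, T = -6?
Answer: -110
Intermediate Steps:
G = 1 (G = -1*(-1) = 1)
f = 11 (f = -3 + (8 - 1*(-6)) = -3 + (8 + 6) = -3 + 14 = 11)
(G - 11)*f = (1 - 11)*11 = -10*11 = -110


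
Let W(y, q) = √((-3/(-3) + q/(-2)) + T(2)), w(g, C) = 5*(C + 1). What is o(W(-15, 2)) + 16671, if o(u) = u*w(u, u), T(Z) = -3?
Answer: 16656 + 5*I*√3 ≈ 16656.0 + 8.6602*I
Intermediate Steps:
w(g, C) = 5 + 5*C (w(g, C) = 5*(1 + C) = 5 + 5*C)
W(y, q) = √(-2 - q/2) (W(y, q) = √((-3/(-3) + q/(-2)) - 3) = √((-3*(-⅓) + q*(-½)) - 3) = √((1 - q/2) - 3) = √(-2 - q/2))
o(u) = u*(5 + 5*u)
o(W(-15, 2)) + 16671 = 5*(√(-8 - 2*2)/2)*(1 + √(-8 - 2*2)/2) + 16671 = 5*(√(-8 - 4)/2)*(1 + √(-8 - 4)/2) + 16671 = 5*(√(-12)/2)*(1 + √(-12)/2) + 16671 = 5*((2*I*√3)/2)*(1 + (2*I*√3)/2) + 16671 = 5*(I*√3)*(1 + I*√3) + 16671 = 5*I*√3*(1 + I*√3) + 16671 = 16671 + 5*I*√3*(1 + I*√3)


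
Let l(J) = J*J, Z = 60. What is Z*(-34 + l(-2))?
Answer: -1800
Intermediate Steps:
l(J) = J²
Z*(-34 + l(-2)) = 60*(-34 + (-2)²) = 60*(-34 + 4) = 60*(-30) = -1800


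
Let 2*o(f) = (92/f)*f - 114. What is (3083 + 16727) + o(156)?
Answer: 19799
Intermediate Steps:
o(f) = -11 (o(f) = ((92/f)*f - 114)/2 = (92 - 114)/2 = (½)*(-22) = -11)
(3083 + 16727) + o(156) = (3083 + 16727) - 11 = 19810 - 11 = 19799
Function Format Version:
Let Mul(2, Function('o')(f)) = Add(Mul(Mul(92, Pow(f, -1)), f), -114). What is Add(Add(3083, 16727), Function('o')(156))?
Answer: 19799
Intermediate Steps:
Function('o')(f) = -11 (Function('o')(f) = Mul(Rational(1, 2), Add(Mul(Mul(92, Pow(f, -1)), f), -114)) = Mul(Rational(1, 2), Add(92, -114)) = Mul(Rational(1, 2), -22) = -11)
Add(Add(3083, 16727), Function('o')(156)) = Add(Add(3083, 16727), -11) = Add(19810, -11) = 19799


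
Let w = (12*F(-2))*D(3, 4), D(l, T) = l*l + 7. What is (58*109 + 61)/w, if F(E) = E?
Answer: -6383/384 ≈ -16.622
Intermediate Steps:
D(l, T) = 7 + l² (D(l, T) = l² + 7 = 7 + l²)
w = -384 (w = (12*(-2))*(7 + 3²) = -24*(7 + 9) = -24*16 = -384)
(58*109 + 61)/w = (58*109 + 61)/(-384) = (6322 + 61)*(-1/384) = 6383*(-1/384) = -6383/384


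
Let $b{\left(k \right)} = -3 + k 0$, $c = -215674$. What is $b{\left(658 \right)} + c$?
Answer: $-215677$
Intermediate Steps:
$b{\left(k \right)} = -3$ ($b{\left(k \right)} = -3 + 0 = -3$)
$b{\left(658 \right)} + c = -3 - 215674 = -215677$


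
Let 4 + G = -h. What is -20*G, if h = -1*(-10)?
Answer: 280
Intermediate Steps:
h = 10
G = -14 (G = -4 - 1*10 = -4 - 10 = -14)
-20*G = -20*(-14) = 280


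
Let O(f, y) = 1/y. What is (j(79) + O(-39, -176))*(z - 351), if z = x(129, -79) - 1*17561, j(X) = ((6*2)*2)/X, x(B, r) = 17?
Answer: -74174775/13904 ≈ -5334.8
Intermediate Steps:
j(X) = 24/X (j(X) = (12*2)/X = 24/X)
z = -17544 (z = 17 - 1*17561 = 17 - 17561 = -17544)
(j(79) + O(-39, -176))*(z - 351) = (24/79 + 1/(-176))*(-17544 - 351) = (24*(1/79) - 1/176)*(-17895) = (24/79 - 1/176)*(-17895) = (4145/13904)*(-17895) = -74174775/13904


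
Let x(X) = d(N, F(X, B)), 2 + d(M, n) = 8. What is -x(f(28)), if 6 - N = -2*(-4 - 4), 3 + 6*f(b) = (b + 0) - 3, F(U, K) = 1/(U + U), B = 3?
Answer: -6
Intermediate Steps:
F(U, K) = 1/(2*U)
f(b) = -1 + b/6 (f(b) = -½ + ((b + 0) - 3)/6 = -½ + (b - 3)/6 = -½ + (-3 + b)/6 = -½ + (-½ + b/6) = -1 + b/6)
N = -10 (N = 6 - (-2)*(-4 - 4) = 6 - (-2)*(-8) = 6 - 1*16 = 6 - 16 = -10)
d(M, n) = 6 (d(M, n) = -2 + 8 = 6)
x(X) = 6
-x(f(28)) = -1*6 = -6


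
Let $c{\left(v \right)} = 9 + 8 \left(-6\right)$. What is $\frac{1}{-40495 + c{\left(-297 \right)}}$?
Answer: $- \frac{1}{40534} \approx -2.4671 \cdot 10^{-5}$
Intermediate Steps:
$c{\left(v \right)} = -39$ ($c{\left(v \right)} = 9 - 48 = -39$)
$\frac{1}{-40495 + c{\left(-297 \right)}} = \frac{1}{-40495 - 39} = \frac{1}{-40534} = - \frac{1}{40534}$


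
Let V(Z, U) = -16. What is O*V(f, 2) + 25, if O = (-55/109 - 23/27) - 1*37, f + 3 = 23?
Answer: 1879703/2943 ≈ 638.70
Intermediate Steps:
f = 20 (f = -3 + 23 = 20)
O = -112883/2943 (O = (-55*1/109 - 23*1/27) - 37 = (-55/109 - 23/27) - 37 = -3992/2943 - 37 = -112883/2943 ≈ -38.356)
O*V(f, 2) + 25 = -112883/2943*(-16) + 25 = 1806128/2943 + 25 = 1879703/2943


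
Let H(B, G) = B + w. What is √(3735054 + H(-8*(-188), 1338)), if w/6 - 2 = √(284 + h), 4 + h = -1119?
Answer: √(3736570 + 6*I*√839) ≈ 1933.0 + 0.045*I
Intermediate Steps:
h = -1123 (h = -4 - 1119 = -1123)
w = 12 + 6*I*√839 (w = 12 + 6*√(284 - 1123) = 12 + 6*√(-839) = 12 + 6*(I*√839) = 12 + 6*I*√839 ≈ 12.0 + 173.79*I)
H(B, G) = 12 + B + 6*I*√839 (H(B, G) = B + (12 + 6*I*√839) = 12 + B + 6*I*√839)
√(3735054 + H(-8*(-188), 1338)) = √(3735054 + (12 - 8*(-188) + 6*I*√839)) = √(3735054 + (12 + 1504 + 6*I*√839)) = √(3735054 + (1516 + 6*I*√839)) = √(3736570 + 6*I*√839)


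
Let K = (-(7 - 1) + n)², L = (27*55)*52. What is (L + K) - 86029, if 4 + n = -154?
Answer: 18087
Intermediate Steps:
n = -158 (n = -4 - 154 = -158)
L = 77220 (L = 1485*52 = 77220)
K = 26896 (K = (-(7 - 1) - 158)² = (-1*6 - 158)² = (-6 - 158)² = (-164)² = 26896)
(L + K) - 86029 = (77220 + 26896) - 86029 = 104116 - 86029 = 18087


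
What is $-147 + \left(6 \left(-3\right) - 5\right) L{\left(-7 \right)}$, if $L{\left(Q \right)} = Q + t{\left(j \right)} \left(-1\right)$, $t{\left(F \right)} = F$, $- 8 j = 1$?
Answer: $\frac{89}{8} \approx 11.125$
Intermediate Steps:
$j = - \frac{1}{8}$ ($j = \left(- \frac{1}{8}\right) 1 = - \frac{1}{8} \approx -0.125$)
$L{\left(Q \right)} = \frac{1}{8} + Q$ ($L{\left(Q \right)} = Q - - \frac{1}{8} = Q + \frac{1}{8} = \frac{1}{8} + Q$)
$-147 + \left(6 \left(-3\right) - 5\right) L{\left(-7 \right)} = -147 + \left(6 \left(-3\right) - 5\right) \left(\frac{1}{8} - 7\right) = -147 + \left(-18 - 5\right) \left(- \frac{55}{8}\right) = -147 - - \frac{1265}{8} = -147 + \frac{1265}{8} = \frac{89}{8}$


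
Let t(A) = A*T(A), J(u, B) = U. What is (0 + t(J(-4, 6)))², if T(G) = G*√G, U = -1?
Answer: -1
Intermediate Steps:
T(G) = G^(3/2)
J(u, B) = -1
t(A) = A^(5/2) (t(A) = A*A^(3/2) = A^(5/2))
(0 + t(J(-4, 6)))² = (0 + (-1)^(5/2))² = (0 + I)² = I² = -1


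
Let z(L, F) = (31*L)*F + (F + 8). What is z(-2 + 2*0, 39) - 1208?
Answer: -3579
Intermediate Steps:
z(L, F) = 8 + F + 31*F*L (z(L, F) = 31*F*L + (8 + F) = 8 + F + 31*F*L)
z(-2 + 2*0, 39) - 1208 = (8 + 39 + 31*39*(-2 + 2*0)) - 1208 = (8 + 39 + 31*39*(-2 + 0)) - 1208 = (8 + 39 + 31*39*(-2)) - 1208 = (8 + 39 - 2418) - 1208 = -2371 - 1208 = -3579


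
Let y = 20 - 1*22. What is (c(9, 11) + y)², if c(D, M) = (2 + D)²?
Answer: 14161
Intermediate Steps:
y = -2 (y = 20 - 22 = -2)
(c(9, 11) + y)² = ((2 + 9)² - 2)² = (11² - 2)² = (121 - 2)² = 119² = 14161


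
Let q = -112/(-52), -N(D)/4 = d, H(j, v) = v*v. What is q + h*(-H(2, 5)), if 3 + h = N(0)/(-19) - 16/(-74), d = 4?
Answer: 463309/9139 ≈ 50.696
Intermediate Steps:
H(j, v) = v²
N(D) = -16 (N(D) = -4*4 = -16)
h = -1365/703 (h = -3 + (-16/(-19) - 16/(-74)) = -3 + (-16*(-1/19) - 16*(-1/74)) = -3 + (16/19 + 8/37) = -3 + 744/703 = -1365/703 ≈ -1.9417)
q = 28/13 (q = -112*(-1/52) = 28/13 ≈ 2.1538)
q + h*(-H(2, 5)) = 28/13 - (-1365)*5²*1/703 = 28/13 - (-1365)*25*1/703 = 28/13 - (-1365)*25/703 = 28/13 - 1365/703*(-25) = 28/13 + 34125/703 = 463309/9139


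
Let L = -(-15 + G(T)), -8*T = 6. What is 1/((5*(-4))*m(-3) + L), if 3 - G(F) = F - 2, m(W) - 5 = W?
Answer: -4/123 ≈ -0.032520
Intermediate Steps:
m(W) = 5 + W
T = -3/4 (T = -1/8*6 = -3/4 ≈ -0.75000)
G(F) = 5 - F (G(F) = 3 - (F - 2) = 3 - (-2 + F) = 3 + (2 - F) = 5 - F)
L = 37/4 (L = -(-15 + (5 - 1*(-3/4))) = -(-15 + (5 + 3/4)) = -(-15 + 23/4) = -1*(-37/4) = 37/4 ≈ 9.2500)
1/((5*(-4))*m(-3) + L) = 1/((5*(-4))*(5 - 3) + 37/4) = 1/(-20*2 + 37/4) = 1/(-40 + 37/4) = 1/(-123/4) = -4/123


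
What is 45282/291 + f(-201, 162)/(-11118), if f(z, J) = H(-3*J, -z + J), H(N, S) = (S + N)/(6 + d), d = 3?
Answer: 503449253/3235338 ≈ 155.61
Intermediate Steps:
H(N, S) = N/9 + S/9 (H(N, S) = (S + N)/(6 + 3) = (N + S)/9 = (N + S)*(1/9) = N/9 + S/9)
f(z, J) = -2*J/9 - z/9 (f(z, J) = (-3*J)/9 + (-z + J)/9 = -J/3 + (J - z)/9 = -J/3 + (-z/9 + J/9) = -2*J/9 - z/9)
45282/291 + f(-201, 162)/(-11118) = 45282/291 + (-2/9*162 - 1/9*(-201))/(-11118) = 45282*(1/291) + (-36 + 67/3)*(-1/11118) = 15094/97 - 41/3*(-1/11118) = 15094/97 + 41/33354 = 503449253/3235338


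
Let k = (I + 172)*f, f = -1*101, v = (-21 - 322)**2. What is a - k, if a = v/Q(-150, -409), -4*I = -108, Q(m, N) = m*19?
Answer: 57164501/2850 ≈ 20058.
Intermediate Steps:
Q(m, N) = 19*m
v = 117649 (v = (-343)**2 = 117649)
I = 27 (I = -1/4*(-108) = 27)
f = -101
k = -20099 (k = (27 + 172)*(-101) = 199*(-101) = -20099)
a = -117649/2850 (a = 117649/((19*(-150))) = 117649/(-2850) = 117649*(-1/2850) = -117649/2850 ≈ -41.280)
a - k = -117649/2850 - 1*(-20099) = -117649/2850 + 20099 = 57164501/2850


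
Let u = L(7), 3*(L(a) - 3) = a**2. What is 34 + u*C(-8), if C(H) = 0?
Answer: 34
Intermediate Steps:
L(a) = 3 + a**2/3
u = 58/3 (u = 3 + (1/3)*7**2 = 3 + (1/3)*49 = 3 + 49/3 = 58/3 ≈ 19.333)
34 + u*C(-8) = 34 + (58/3)*0 = 34 + 0 = 34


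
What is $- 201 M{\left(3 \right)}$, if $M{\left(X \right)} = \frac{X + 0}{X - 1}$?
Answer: $- \frac{603}{2} \approx -301.5$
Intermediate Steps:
$M{\left(X \right)} = \frac{X}{-1 + X}$
$- 201 M{\left(3 \right)} = - 201 \frac{3}{-1 + 3} = - 201 \cdot \frac{3}{2} = - 201 \cdot 3 \cdot \frac{1}{2} = \left(-201\right) \frac{3}{2} = - \frac{603}{2}$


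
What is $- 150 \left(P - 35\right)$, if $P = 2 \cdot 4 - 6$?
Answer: $4950$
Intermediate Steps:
$P = 2$ ($P = 8 - 6 = 2$)
$- 150 \left(P - 35\right) = - 150 \left(2 - 35\right) = \left(-150\right) \left(-33\right) = 4950$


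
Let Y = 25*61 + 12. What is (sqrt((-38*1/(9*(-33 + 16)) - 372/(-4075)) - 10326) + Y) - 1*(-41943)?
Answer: 43480 + 58*I*sqrt(5302948601)/41565 ≈ 43480.0 + 101.62*I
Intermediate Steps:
Y = 1537 (Y = 1525 + 12 = 1537)
(sqrt((-38*1/(9*(-33 + 16)) - 372/(-4075)) - 10326) + Y) - 1*(-41943) = (sqrt((-38*1/(9*(-33 + 16)) - 372/(-4075)) - 10326) + 1537) - 1*(-41943) = (sqrt((-38/((-17*9)) - 372*(-1/4075)) - 10326) + 1537) + 41943 = (sqrt((-38/(-153) + 372/4075) - 10326) + 1537) + 41943 = (sqrt((-38*(-1/153) + 372/4075) - 10326) + 1537) + 41943 = (sqrt((38/153 + 372/4075) - 10326) + 1537) + 41943 = (sqrt(211766/623475 - 10326) + 1537) + 41943 = (sqrt(-6437791084/623475) + 1537) + 41943 = (58*I*sqrt(5302948601)/41565 + 1537) + 41943 = (1537 + 58*I*sqrt(5302948601)/41565) + 41943 = 43480 + 58*I*sqrt(5302948601)/41565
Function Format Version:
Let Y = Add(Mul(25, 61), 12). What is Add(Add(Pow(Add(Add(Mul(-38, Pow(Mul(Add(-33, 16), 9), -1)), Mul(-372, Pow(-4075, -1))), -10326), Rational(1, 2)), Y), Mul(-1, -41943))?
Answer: Add(43480, Mul(Rational(58, 41565), I, Pow(5302948601, Rational(1, 2)))) ≈ Add(43480., Mul(101.62, I))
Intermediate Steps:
Y = 1537 (Y = Add(1525, 12) = 1537)
Add(Add(Pow(Add(Add(Mul(-38, Pow(Mul(Add(-33, 16), 9), -1)), Mul(-372, Pow(-4075, -1))), -10326), Rational(1, 2)), Y), Mul(-1, -41943)) = Add(Add(Pow(Add(Add(Mul(-38, Pow(Mul(Add(-33, 16), 9), -1)), Mul(-372, Pow(-4075, -1))), -10326), Rational(1, 2)), 1537), Mul(-1, -41943)) = Add(Add(Pow(Add(Add(Mul(-38, Pow(Mul(-17, 9), -1)), Mul(-372, Rational(-1, 4075))), -10326), Rational(1, 2)), 1537), 41943) = Add(Add(Pow(Add(Add(Mul(-38, Pow(-153, -1)), Rational(372, 4075)), -10326), Rational(1, 2)), 1537), 41943) = Add(Add(Pow(Add(Add(Mul(-38, Rational(-1, 153)), Rational(372, 4075)), -10326), Rational(1, 2)), 1537), 41943) = Add(Add(Pow(Add(Add(Rational(38, 153), Rational(372, 4075)), -10326), Rational(1, 2)), 1537), 41943) = Add(Add(Pow(Add(Rational(211766, 623475), -10326), Rational(1, 2)), 1537), 41943) = Add(Add(Pow(Rational(-6437791084, 623475), Rational(1, 2)), 1537), 41943) = Add(Add(Mul(Rational(58, 41565), I, Pow(5302948601, Rational(1, 2))), 1537), 41943) = Add(Add(1537, Mul(Rational(58, 41565), I, Pow(5302948601, Rational(1, 2)))), 41943) = Add(43480, Mul(Rational(58, 41565), I, Pow(5302948601, Rational(1, 2))))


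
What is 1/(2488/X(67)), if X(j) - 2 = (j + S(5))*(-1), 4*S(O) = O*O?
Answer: -285/9952 ≈ -0.028637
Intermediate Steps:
S(O) = O**2/4 (S(O) = (O*O)/4 = O**2/4)
X(j) = -17/4 - j (X(j) = 2 + (j + (1/4)*5**2)*(-1) = 2 + (j + (1/4)*25)*(-1) = 2 + (j + 25/4)*(-1) = 2 + (25/4 + j)*(-1) = 2 + (-25/4 - j) = -17/4 - j)
1/(2488/X(67)) = 1/(2488/(-17/4 - 1*67)) = 1/(2488/(-17/4 - 67)) = 1/(2488/(-285/4)) = 1/(2488*(-4/285)) = 1/(-9952/285) = -285/9952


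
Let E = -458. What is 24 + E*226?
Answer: -103484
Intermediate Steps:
24 + E*226 = 24 - 458*226 = 24 - 103508 = -103484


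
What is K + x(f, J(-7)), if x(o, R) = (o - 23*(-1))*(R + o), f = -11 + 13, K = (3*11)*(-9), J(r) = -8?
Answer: -447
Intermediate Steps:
K = -297 (K = 33*(-9) = -297)
f = 2
x(o, R) = (23 + o)*(R + o) (x(o, R) = (o + 23)*(R + o) = (23 + o)*(R + o))
K + x(f, J(-7)) = -297 + (2² + 23*(-8) + 23*2 - 8*2) = -297 + (4 - 184 + 46 - 16) = -297 - 150 = -447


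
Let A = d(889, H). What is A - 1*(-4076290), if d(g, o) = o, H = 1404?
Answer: 4077694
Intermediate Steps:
A = 1404
A - 1*(-4076290) = 1404 - 1*(-4076290) = 1404 + 4076290 = 4077694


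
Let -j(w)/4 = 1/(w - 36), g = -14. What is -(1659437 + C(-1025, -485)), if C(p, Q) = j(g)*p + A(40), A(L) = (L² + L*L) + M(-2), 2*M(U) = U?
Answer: -1662554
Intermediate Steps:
M(U) = U/2
j(w) = -4/(-36 + w) (j(w) = -4/(w - 36) = -4/(-36 + w))
A(L) = -1 + 2*L² (A(L) = (L² + L*L) + (½)*(-2) = (L² + L²) - 1 = 2*L² - 1 = -1 + 2*L²)
C(p, Q) = 3199 + 2*p/25 (C(p, Q) = (-4/(-36 - 14))*p + (-1 + 2*40²) = (-4/(-50))*p + (-1 + 2*1600) = (-4*(-1/50))*p + (-1 + 3200) = 2*p/25 + 3199 = 3199 + 2*p/25)
-(1659437 + C(-1025, -485)) = -(1659437 + (3199 + (2/25)*(-1025))) = -(1659437 + (3199 - 82)) = -(1659437 + 3117) = -1*1662554 = -1662554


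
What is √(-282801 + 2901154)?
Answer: √2618353 ≈ 1618.1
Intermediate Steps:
√(-282801 + 2901154) = √2618353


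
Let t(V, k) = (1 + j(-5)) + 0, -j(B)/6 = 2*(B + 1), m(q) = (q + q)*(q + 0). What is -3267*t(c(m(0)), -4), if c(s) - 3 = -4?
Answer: -160083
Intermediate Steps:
m(q) = 2*q² (m(q) = (2*q)*q = 2*q²)
c(s) = -1 (c(s) = 3 - 4 = -1)
j(B) = -12 - 12*B (j(B) = -12*(B + 1) = -12*(1 + B) = -6*(2 + 2*B) = -12 - 12*B)
t(V, k) = 49 (t(V, k) = (1 + (-12 - 12*(-5))) + 0 = (1 + (-12 + 60)) + 0 = (1 + 48) + 0 = 49 + 0 = 49)
-3267*t(c(m(0)), -4) = -3267*49 = -160083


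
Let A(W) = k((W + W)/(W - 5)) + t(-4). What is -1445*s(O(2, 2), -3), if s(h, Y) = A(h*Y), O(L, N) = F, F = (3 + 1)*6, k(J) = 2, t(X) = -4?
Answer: 2890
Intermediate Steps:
F = 24 (F = 4*6 = 24)
O(L, N) = 24
A(W) = -2 (A(W) = 2 - 4 = -2)
s(h, Y) = -2
-1445*s(O(2, 2), -3) = -1445*(-2) = 2890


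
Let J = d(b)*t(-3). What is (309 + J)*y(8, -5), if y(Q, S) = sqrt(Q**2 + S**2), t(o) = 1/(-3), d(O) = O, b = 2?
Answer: 925*sqrt(89)/3 ≈ 2908.8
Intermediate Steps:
t(o) = -1/3
J = -2/3 (J = 2*(-1/3) = -2/3 ≈ -0.66667)
(309 + J)*y(8, -5) = (309 - 2/3)*sqrt(8**2 + (-5)**2) = 925*sqrt(64 + 25)/3 = 925*sqrt(89)/3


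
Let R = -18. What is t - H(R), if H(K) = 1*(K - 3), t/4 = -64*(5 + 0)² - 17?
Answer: -6447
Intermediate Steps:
t = -6468 (t = 4*(-64*(5 + 0)² - 17) = 4*(-64*5² - 17) = 4*(-64*25 - 17) = 4*(-1600 - 17) = 4*(-1617) = -6468)
H(K) = -3 + K (H(K) = 1*(-3 + K) = -3 + K)
t - H(R) = -6468 - (-3 - 18) = -6468 - 1*(-21) = -6468 + 21 = -6447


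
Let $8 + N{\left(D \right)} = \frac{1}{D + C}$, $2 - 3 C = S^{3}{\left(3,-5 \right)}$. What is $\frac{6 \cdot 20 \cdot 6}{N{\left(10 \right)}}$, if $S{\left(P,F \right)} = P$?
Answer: $- \frac{3600}{37} \approx -97.297$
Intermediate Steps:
$C = - \frac{25}{3}$ ($C = \frac{2}{3} - \frac{3^{3}}{3} = \frac{2}{3} - 9 = - \frac{25}{3} \approx -8.3333$)
$N{\left(D \right)} = -8 + \frac{1}{- \frac{25}{3} + D}$ ($N{\left(D \right)} = -8 + \frac{1}{D - \frac{25}{3}} = -8 + \frac{1}{- \frac{25}{3} + D}$)
$\frac{6 \cdot 20 \cdot 6}{N{\left(10 \right)}} = \frac{6 \cdot 20 \cdot 6}{\frac{1}{-25 + 3 \cdot 10} \left(203 - 240\right)} = \frac{6 \cdot 120}{\frac{1}{-25 + 30} \left(203 - 240\right)} = \frac{720}{\frac{1}{5} \left(-37\right)} = \frac{720}{- \frac{37}{5}} = 720 \left(- \frac{5}{37}\right) = - \frac{3600}{37}$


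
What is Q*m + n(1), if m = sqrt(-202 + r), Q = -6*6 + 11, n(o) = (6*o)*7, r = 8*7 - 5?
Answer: 42 - 25*I*sqrt(151) ≈ 42.0 - 307.21*I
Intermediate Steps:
r = 51 (r = 56 - 5 = 51)
n(o) = 42*o
Q = -25 (Q = -36 + 11 = -25)
m = I*sqrt(151) (m = sqrt(-202 + 51) = sqrt(-151) = I*sqrt(151) ≈ 12.288*I)
Q*m + n(1) = -25*I*sqrt(151) + 42*1 = -25*I*sqrt(151) + 42 = 42 - 25*I*sqrt(151)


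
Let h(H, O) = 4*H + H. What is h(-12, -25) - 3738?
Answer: -3798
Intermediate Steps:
h(H, O) = 5*H
h(-12, -25) - 3738 = 5*(-12) - 3738 = -60 - 3738 = -3798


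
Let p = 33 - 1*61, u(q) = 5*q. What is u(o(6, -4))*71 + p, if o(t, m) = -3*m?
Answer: 4232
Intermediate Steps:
p = -28 (p = 33 - 61 = -28)
u(o(6, -4))*71 + p = (5*(-3*(-4)))*71 - 28 = (5*12)*71 - 28 = 60*71 - 28 = 4260 - 28 = 4232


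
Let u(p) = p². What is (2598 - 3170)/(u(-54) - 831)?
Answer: -572/2085 ≈ -0.27434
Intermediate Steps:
(2598 - 3170)/(u(-54) - 831) = (2598 - 3170)/((-54)² - 831) = -572/(2916 - 831) = -572/2085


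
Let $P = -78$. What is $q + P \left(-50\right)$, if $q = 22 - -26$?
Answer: $3948$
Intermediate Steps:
$q = 48$ ($q = 22 + 26 = 48$)
$q + P \left(-50\right) = 48 - -3900 = 48 + 3900 = 3948$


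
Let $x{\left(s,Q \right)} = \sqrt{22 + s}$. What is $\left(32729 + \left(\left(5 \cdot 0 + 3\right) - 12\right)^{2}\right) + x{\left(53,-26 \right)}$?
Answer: $32810 + 5 \sqrt{3} \approx 32819.0$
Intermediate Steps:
$\left(32729 + \left(\left(5 \cdot 0 + 3\right) - 12\right)^{2}\right) + x{\left(53,-26 \right)} = \left(32729 + \left(\left(5 \cdot 0 + 3\right) - 12\right)^{2}\right) + \sqrt{22 + 53} = \left(32729 + \left(\left(0 + 3\right) - 12\right)^{2}\right) + \sqrt{75} = \left(32729 + \left(3 - 12\right)^{2}\right) + 5 \sqrt{3} = \left(32729 + \left(-9\right)^{2}\right) + 5 \sqrt{3} = \left(32729 + 81\right) + 5 \sqrt{3} = 32810 + 5 \sqrt{3}$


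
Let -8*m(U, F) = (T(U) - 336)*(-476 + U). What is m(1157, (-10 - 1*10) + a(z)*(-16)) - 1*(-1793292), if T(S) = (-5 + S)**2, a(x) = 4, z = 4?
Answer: -111147834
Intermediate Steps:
m(U, F) = -(-476 + U)*(-336 + (-5 + U)**2)/8 (m(U, F) = -((-5 + U)**2 - 336)*(-476 + U)/8 = -(-336 + (-5 + U)**2)*(-476 + U)/8 = -(-476 + U)*(-336 + (-5 + U)**2)/8)
m(1157, (-10 - 1*10) + a(z)*(-16)) - 1*(-1793292) = (-37009/2 - 4449/8*1157 - 1/8*1157**3 + (243/4)*1157**2) - 1*(-1793292) = (-37009/2 - 5147493/8 - 1/8*1548816893 + (243/4)*1338649) + 1793292 = (-37009/2 - 5147493/8 - 1548816893/8 + 325291707/4) + 1793292 = -112941126 + 1793292 = -111147834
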